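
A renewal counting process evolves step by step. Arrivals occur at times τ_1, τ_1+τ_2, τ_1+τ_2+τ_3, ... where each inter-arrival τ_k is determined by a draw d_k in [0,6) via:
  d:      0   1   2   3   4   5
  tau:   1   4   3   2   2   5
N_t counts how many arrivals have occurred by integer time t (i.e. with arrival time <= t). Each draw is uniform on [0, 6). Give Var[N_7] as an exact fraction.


55427614511/78364164096

Inter-arrival values over d=0..5: [1, 4, 3, 2, 2, 5]
Each d has probability 1/6, so the pmf of τ is: f(1) = 1/6, f(2) = 1/3, f(3) = 1/6, f(4) = 1/6, f(5) = 1/6
Let p_n(j) = P(N_n = j), with p_0 = [1]. Condition on τ_1: p_n(0) = P(τ > n), and for j >= 1, p_n(j) = Σ_{k<=n} f(k)·p_{n−k}(j−1)
p_1 = [5/6, 1/6]  (j = 0..1)
p_2 = [1/2, 17/36, 1/36]  (j = 0..2)
p_3 = [1/3, 19/36, 29/216, 1/216]  (j = 0..3)
p_4 = [1/6, 19/36, 59/216, 41/1296, 1/1296]  (j = 0..4)
p_5 = [0, 19/36, 10/27, 41/432, 53/7776, 1/7776]  (j = 0..5)
p_6 = [0, 1/3, 11/24, 233/1296, 211/7776, 65/46656, 1/46656]  (j = 0..6)
p_7 = [0, 1/6, 35/72, 353/1296, 263/3888, 323/46656, 77/279936, 1/279936]  (j = 0..7)
E[N_7] = Σ j·p_7(j) = 633463/279936;  E[N_7²] = Σ j²·p_7(j) = 1631455/279936
Var[N_7] = 1631455/279936 − (633463/279936)² = 55427614511/78364164096


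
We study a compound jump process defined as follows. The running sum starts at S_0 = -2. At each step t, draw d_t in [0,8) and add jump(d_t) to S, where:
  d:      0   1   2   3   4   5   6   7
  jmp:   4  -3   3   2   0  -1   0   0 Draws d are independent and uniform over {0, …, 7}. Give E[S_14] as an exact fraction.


Outcome values over d=0..7: [4, -3, 3, 2, 0, -1, 0, 0]
Σy = 5, Σy² = 39, M = 8
μ = 5/8 = 5/8,  σ² = 39/8 − (5/8)² = 287/64
E[S_14] = -2 + 14·(5/8) = 27/4

27/4


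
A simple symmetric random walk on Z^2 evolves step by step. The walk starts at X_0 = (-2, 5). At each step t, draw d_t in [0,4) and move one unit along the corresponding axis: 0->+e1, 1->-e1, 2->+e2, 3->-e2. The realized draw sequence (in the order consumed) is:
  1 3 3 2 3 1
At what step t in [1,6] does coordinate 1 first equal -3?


1

t=0: X=(-2, 5), d=1 → -e1, X_1=(-3, 5)
t=1: X=(-3, 5), d=3 → -e2, X_2=(-3, 4)
t=2: X=(-3, 4), d=3 → -e2, X_3=(-3, 3)
t=3: X=(-3, 3), d=2 → +e2, X_4=(-3, 4)
t=4: X=(-3, 4), d=3 → -e2, X_5=(-3, 3)
t=5: X=(-3, 3), d=1 → -e1, X_6=(-4, 3)


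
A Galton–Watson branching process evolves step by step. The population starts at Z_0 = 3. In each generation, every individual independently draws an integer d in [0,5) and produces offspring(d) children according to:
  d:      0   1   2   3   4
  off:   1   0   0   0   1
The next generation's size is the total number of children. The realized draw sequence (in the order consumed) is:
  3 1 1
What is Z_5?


0

gen 0: Z_0=3, draws=[3, 1, 1], offspring=[0, 0, 0], Z_1=0
gen 1: Z_1=0, draws=[], offspring=[], Z_2=0
gen 2: Z_2=0, draws=[], offspring=[], Z_3=0
gen 3: Z_3=0, draws=[], offspring=[], Z_4=0
gen 4: Z_4=0, draws=[], offspring=[], Z_5=0


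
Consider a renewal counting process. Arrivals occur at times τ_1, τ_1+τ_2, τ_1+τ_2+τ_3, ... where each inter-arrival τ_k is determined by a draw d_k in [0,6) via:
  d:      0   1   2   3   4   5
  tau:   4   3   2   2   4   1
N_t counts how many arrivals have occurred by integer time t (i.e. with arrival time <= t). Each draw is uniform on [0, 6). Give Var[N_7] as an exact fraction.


Inter-arrival values over d=0..5: [4, 3, 2, 2, 4, 1]
Each d has probability 1/6, so the pmf of τ is: f(1) = 1/6, f(2) = 1/3, f(3) = 1/6, f(4) = 1/3
Let p_n(j) = P(N_n = j), with p_0 = [1]. Condition on τ_1: p_n(0) = P(τ > n), and for j >= 1, p_n(j) = Σ_{k<=n} f(k)·p_{n−k}(j−1)
p_1 = [5/6, 1/6]  (j = 0..1)
p_2 = [1/2, 17/36, 1/36]  (j = 0..2)
p_3 = [1/3, 19/36, 29/216, 1/216]  (j = 0..3)
p_4 = [0, 25/36, 59/216, 41/1296, 1/1296]  (j = 0..4)
p_5 = [0, 17/36, 23/54, 41/432, 53/7776, 1/7776]  (j = 0..5)
p_6 = [0, 2/9, 5/9, 251/1296, 211/7776, 65/46656, 1/46656]  (j = 0..6)
p_7 = [0, 1/9, 35/72, 421/1296, 275/3888, 323/46656, 77/279936, 1/279936]  (j = 0..7)
E[N_7] = Σ j·p_7(j) = 665431/279936;  E[N_7²] = Σ j²·p_7(j) = 1761919/279936
Var[N_7] = 1761919/279936 − (665431/279936)² = 50426141423/78364164096

50426141423/78364164096


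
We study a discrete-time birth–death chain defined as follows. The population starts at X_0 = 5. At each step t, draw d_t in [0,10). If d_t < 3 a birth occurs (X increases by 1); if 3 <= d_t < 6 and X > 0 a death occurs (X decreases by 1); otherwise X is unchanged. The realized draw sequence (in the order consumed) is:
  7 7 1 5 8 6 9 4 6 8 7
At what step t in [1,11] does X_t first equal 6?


3

t=0: X=5, d=7 → hold, X_1=5
t=1: X=5, d=7 → hold, X_2=5
t=2: X=5, d=1 → birth, X_3=6
t=3: X=6, d=5 → death, X_4=5
t=4: X=5, d=8 → hold, X_5=5
t=5: X=5, d=6 → hold, X_6=5
t=6: X=5, d=9 → hold, X_7=5
t=7: X=5, d=4 → death, X_8=4
t=8: X=4, d=6 → hold, X_9=4
t=9: X=4, d=8 → hold, X_10=4
t=10: X=4, d=7 → hold, X_11=4


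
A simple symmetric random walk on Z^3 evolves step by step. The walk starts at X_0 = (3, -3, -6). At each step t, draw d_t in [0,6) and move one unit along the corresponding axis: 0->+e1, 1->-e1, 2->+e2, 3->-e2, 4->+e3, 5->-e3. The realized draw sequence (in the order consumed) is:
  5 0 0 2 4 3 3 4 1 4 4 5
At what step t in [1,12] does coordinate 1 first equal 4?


t=0: X=(3, -3, -6), d=5 → -e3, X_1=(3, -3, -7)
t=1: X=(3, -3, -7), d=0 → +e1, X_2=(4, -3, -7)
t=2: X=(4, -3, -7), d=0 → +e1, X_3=(5, -3, -7)
t=3: X=(5, -3, -7), d=2 → +e2, X_4=(5, -2, -7)
t=4: X=(5, -2, -7), d=4 → +e3, X_5=(5, -2, -6)
t=5: X=(5, -2, -6), d=3 → -e2, X_6=(5, -3, -6)
t=6: X=(5, -3, -6), d=3 → -e2, X_7=(5, -4, -6)
t=7: X=(5, -4, -6), d=4 → +e3, X_8=(5, -4, -5)
t=8: X=(5, -4, -5), d=1 → -e1, X_9=(4, -4, -5)
t=9: X=(4, -4, -5), d=4 → +e3, X_10=(4, -4, -4)
t=10: X=(4, -4, -4), d=4 → +e3, X_11=(4, -4, -3)
t=11: X=(4, -4, -3), d=5 → -e3, X_12=(4, -4, -4)

2


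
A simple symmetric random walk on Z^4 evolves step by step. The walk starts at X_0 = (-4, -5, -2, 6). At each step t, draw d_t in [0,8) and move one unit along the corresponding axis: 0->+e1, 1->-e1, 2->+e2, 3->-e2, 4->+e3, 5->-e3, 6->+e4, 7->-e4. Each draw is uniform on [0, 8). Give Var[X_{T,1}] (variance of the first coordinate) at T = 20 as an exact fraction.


5

Outcome values over d=0..7: [1, -1, 0, 0, 0, 0, 0, 0]
Σy = 0, Σy² = 2, M = 8
μ = 0/8 = 0,  σ² = 2/8 − (0)² = 1/4
Independent increments: Var[X_20] = 20·σ² = 20·(1/4) = 5


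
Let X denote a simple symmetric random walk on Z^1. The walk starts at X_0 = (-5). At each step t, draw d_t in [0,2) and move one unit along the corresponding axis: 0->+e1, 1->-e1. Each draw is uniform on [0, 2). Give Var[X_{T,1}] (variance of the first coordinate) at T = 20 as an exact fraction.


20

Outcome values over d=0..1: [1, -1]
Σy = 0, Σy² = 2, M = 2
μ = 0/2 = 0,  σ² = 2/2 − (0)² = 1
Independent increments: Var[X_20] = 20·σ² = 20·(1) = 20


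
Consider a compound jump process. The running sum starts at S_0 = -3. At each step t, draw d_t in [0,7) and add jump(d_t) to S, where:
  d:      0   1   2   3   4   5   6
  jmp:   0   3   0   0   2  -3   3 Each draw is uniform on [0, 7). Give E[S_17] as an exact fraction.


Outcome values over d=0..6: [0, 3, 0, 0, 2, -3, 3]
Σy = 5, Σy² = 31, M = 7
μ = 5/7 = 5/7,  σ² = 31/7 − (5/7)² = 192/49
E[S_17] = -3 + 17·(5/7) = 64/7

64/7


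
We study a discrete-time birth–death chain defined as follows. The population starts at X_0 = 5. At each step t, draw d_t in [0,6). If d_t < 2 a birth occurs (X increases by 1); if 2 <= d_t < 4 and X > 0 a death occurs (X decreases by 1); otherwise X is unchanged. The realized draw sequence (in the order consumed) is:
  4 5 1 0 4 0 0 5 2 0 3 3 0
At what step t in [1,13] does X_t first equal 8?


6

t=0: X=5, d=4 → hold, X_1=5
t=1: X=5, d=5 → hold, X_2=5
t=2: X=5, d=1 → birth, X_3=6
t=3: X=6, d=0 → birth, X_4=7
t=4: X=7, d=4 → hold, X_5=7
t=5: X=7, d=0 → birth, X_6=8
t=6: X=8, d=0 → birth, X_7=9
t=7: X=9, d=5 → hold, X_8=9
t=8: X=9, d=2 → death, X_9=8
t=9: X=8, d=0 → birth, X_10=9
t=10: X=9, d=3 → death, X_11=8
t=11: X=8, d=3 → death, X_12=7
t=12: X=7, d=0 → birth, X_13=8


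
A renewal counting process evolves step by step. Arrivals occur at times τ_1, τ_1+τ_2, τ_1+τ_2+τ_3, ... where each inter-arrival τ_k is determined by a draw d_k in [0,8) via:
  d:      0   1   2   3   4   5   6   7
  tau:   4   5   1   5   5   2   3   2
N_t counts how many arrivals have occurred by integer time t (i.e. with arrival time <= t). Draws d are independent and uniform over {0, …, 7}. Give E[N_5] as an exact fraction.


Inter-arrival values over d=0..7: [4, 5, 1, 5, 5, 2, 3, 2]
Each d has probability 1/8, so the pmf of τ is: f(1) = 1/8, f(2) = 1/4, f(3) = 1/8, f(4) = 1/8, f(5) = 3/8
Renewal equation for m(n) = E[N_n]: condition on τ_1 = k (if k <= n, one arrival plus a fresh copy on the remaining n−k steps): m(n) = F(n) + Σ_{k<=n} f(k)·m(n−k), where F(n) = P(τ <= n) and m(0) = 0
m(1) = F(1) = 1/8
m(2) = F(2) + f(1)·m(1) = 3/8 + 1/8·1/8 = 25/64
m(3) = F(3) + f(1)·m(2) + f(2)·m(1) = 1/2 + 1/8·25/64 + 1/4·1/8 = 297/512
m(4) = F(4) + f(1)·m(3) + f(2)·m(2) + f(3)·m(1) = 5/8 + 1/8·297/512 + 1/4·25/64 + 1/8·1/8 = 3321/4096
m(5) = F(5) + f(1)·m(4) + f(2)·m(3) + f(3)·m(2) + f(4)·m(1) = 1 + 1/8·3321/4096 + 1/4·297/512 + 1/8·25/64 + 1/8·1/8 = 42953/32768
E[N_5] = m(5) = 42953/32768

42953/32768


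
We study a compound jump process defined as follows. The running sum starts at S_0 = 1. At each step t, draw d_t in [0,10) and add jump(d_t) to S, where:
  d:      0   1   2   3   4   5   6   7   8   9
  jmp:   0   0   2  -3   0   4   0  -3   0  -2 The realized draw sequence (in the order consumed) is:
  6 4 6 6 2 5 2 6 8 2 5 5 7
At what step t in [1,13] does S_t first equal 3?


5

t=0: S=1, d=6, jump=0, S_1=1
t=1: S=1, d=4, jump=0, S_2=1
t=2: S=1, d=6, jump=0, S_3=1
t=3: S=1, d=6, jump=0, S_4=1
t=4: S=1, d=2, jump=2, S_5=3
t=5: S=3, d=5, jump=4, S_6=7
t=6: S=7, d=2, jump=2, S_7=9
t=7: S=9, d=6, jump=0, S_8=9
t=8: S=9, d=8, jump=0, S_9=9
t=9: S=9, d=2, jump=2, S_10=11
t=10: S=11, d=5, jump=4, S_11=15
t=11: S=15, d=5, jump=4, S_12=19
t=12: S=19, d=7, jump=-3, S_13=16


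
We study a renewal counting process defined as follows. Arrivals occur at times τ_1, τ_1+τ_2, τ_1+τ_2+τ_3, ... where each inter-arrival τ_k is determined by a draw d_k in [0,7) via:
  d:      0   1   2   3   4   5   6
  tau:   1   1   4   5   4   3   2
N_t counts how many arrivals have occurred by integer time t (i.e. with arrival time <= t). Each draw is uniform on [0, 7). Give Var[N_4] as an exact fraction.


3350980/5764801

Inter-arrival values over d=0..6: [1, 1, 4, 5, 4, 3, 2]
Each d has probability 1/7, so the pmf of τ is: f(1) = 2/7, f(2) = 1/7, f(3) = 1/7, f(4) = 2/7, f(5) = 1/7
Let p_n(j) = P(N_n = j), with p_0 = [1]. Condition on τ_1: p_n(0) = P(τ > n), and for j >= 1, p_n(j) = Σ_{k<=n} f(k)·p_{n−k}(j−1)
p_1 = [5/7, 2/7]  (j = 0..1)
p_2 = [4/7, 17/49, 4/49]  (j = 0..2)
p_3 = [3/7, 20/49, 48/343, 8/343]  (j = 0..3)
p_4 = [1/7, 29/49, 71/343, 124/2401, 16/2401]  (j = 0..4)
E[N_4] = Σ j·p_4(j) = 2851/2401;  E[N_4²] = Σ j²·p_4(j) = 683/343
Var[N_4] = 683/343 − (2851/2401)² = 3350980/5764801


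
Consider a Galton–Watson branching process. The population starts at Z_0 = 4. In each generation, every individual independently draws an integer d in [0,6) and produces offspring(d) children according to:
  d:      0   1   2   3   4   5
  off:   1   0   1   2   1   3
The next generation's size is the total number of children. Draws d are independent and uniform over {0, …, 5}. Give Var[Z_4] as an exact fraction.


358400/6561

Outcome values over d=0..5: [1, 0, 1, 2, 1, 3]
Σy = 8, Σy² = 16, M = 6
μ = 8/6 = 4/3,  σ² = 16/6 − (4/3)² = 8/9
V_0 = 0, E_0 = 4
V_1 = 8/9·E_0 + (4/3)²·V_0 = 32/9;  E_1 = 16/3
V_2 = 8/9·E_1 + (4/3)²·V_1 = 896/81;  E_2 = 64/9
V_3 = 8/9·E_2 + (4/3)²·V_2 = 18944/729;  E_3 = 256/27
V_4 = 8/9·E_3 + (4/3)²·V_3 = 358400/6561;  E_4 = 1024/81


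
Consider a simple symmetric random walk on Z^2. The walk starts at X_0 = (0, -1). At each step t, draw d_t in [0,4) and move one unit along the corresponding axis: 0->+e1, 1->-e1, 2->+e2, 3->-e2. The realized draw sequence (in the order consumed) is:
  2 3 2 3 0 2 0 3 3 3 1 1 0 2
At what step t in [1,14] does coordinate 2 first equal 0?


1

t=0: X=(0, -1), d=2 → +e2, X_1=(0, 0)
t=1: X=(0, 0), d=3 → -e2, X_2=(0, -1)
t=2: X=(0, -1), d=2 → +e2, X_3=(0, 0)
t=3: X=(0, 0), d=3 → -e2, X_4=(0, -1)
t=4: X=(0, -1), d=0 → +e1, X_5=(1, -1)
t=5: X=(1, -1), d=2 → +e2, X_6=(1, 0)
t=6: X=(1, 0), d=0 → +e1, X_7=(2, 0)
t=7: X=(2, 0), d=3 → -e2, X_8=(2, -1)
t=8: X=(2, -1), d=3 → -e2, X_9=(2, -2)
t=9: X=(2, -2), d=3 → -e2, X_10=(2, -3)
t=10: X=(2, -3), d=1 → -e1, X_11=(1, -3)
t=11: X=(1, -3), d=1 → -e1, X_12=(0, -3)
t=12: X=(0, -3), d=0 → +e1, X_13=(1, -3)
t=13: X=(1, -3), d=2 → +e2, X_14=(1, -2)


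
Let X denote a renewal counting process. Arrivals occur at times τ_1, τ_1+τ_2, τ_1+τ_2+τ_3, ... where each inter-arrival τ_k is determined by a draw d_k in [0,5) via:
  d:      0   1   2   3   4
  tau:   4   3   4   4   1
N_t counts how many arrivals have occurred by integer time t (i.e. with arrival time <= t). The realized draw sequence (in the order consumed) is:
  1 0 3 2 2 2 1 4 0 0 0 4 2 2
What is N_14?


draw d_1=1: τ_1=3, arrival time A_1=3
draw d_2=0: τ_2=4, arrival time A_2=7
draw d_3=3: τ_3=4, arrival time A_3=11
draw d_4=2: τ_4=4, arrival time A_4=15
draw d_5=2: τ_5=4, arrival time A_5=19
draw d_6=2: τ_6=4, arrival time A_6=23
draw d_7=1: τ_7=3, arrival time A_7=26
draw d_8=4: τ_8=1, arrival time A_8=27
draw d_9=0: τ_9=4, arrival time A_9=31
draw d_10=0: τ_10=4, arrival time A_10=35
draw d_11=0: τ_11=4, arrival time A_11=39
draw d_12=4: τ_12=1, arrival time A_12=40
draw d_13=2: τ_13=4, arrival time A_13=44
draw d_14=2: τ_14=4, arrival time A_14=48
N_t over t=0..14: 0:0 1:0 2:0 3:1 4:1 5:1 6:1 7:2 8:2 9:2 10:2 11:3 12:3 13:3 14:3

3


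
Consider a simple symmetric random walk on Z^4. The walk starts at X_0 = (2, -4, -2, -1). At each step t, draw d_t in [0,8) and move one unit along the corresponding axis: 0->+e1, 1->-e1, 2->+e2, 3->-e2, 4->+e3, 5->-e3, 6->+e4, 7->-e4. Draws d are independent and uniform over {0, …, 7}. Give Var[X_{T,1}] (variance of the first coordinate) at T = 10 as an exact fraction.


5/2

Outcome values over d=0..7: [1, -1, 0, 0, 0, 0, 0, 0]
Σy = 0, Σy² = 2, M = 8
μ = 0/8 = 0,  σ² = 2/8 − (0)² = 1/4
Independent increments: Var[X_10] = 10·σ² = 10·(1/4) = 5/2


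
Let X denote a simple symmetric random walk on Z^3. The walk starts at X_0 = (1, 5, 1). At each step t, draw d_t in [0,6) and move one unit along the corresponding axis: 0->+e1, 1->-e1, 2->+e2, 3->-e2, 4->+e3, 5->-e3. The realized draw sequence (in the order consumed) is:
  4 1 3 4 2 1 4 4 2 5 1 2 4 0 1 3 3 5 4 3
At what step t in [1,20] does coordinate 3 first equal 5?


8

t=0: X=(1, 5, 1), d=4 → +e3, X_1=(1, 5, 2)
t=1: X=(1, 5, 2), d=1 → -e1, X_2=(0, 5, 2)
t=2: X=(0, 5, 2), d=3 → -e2, X_3=(0, 4, 2)
t=3: X=(0, 4, 2), d=4 → +e3, X_4=(0, 4, 3)
t=4: X=(0, 4, 3), d=2 → +e2, X_5=(0, 5, 3)
t=5: X=(0, 5, 3), d=1 → -e1, X_6=(-1, 5, 3)
t=6: X=(-1, 5, 3), d=4 → +e3, X_7=(-1, 5, 4)
t=7: X=(-1, 5, 4), d=4 → +e3, X_8=(-1, 5, 5)
t=8: X=(-1, 5, 5), d=2 → +e2, X_9=(-1, 6, 5)
t=9: X=(-1, 6, 5), d=5 → -e3, X_10=(-1, 6, 4)
t=10: X=(-1, 6, 4), d=1 → -e1, X_11=(-2, 6, 4)
t=11: X=(-2, 6, 4), d=2 → +e2, X_12=(-2, 7, 4)
t=12: X=(-2, 7, 4), d=4 → +e3, X_13=(-2, 7, 5)
t=13: X=(-2, 7, 5), d=0 → +e1, X_14=(-1, 7, 5)
t=14: X=(-1, 7, 5), d=1 → -e1, X_15=(-2, 7, 5)
t=15: X=(-2, 7, 5), d=3 → -e2, X_16=(-2, 6, 5)
t=16: X=(-2, 6, 5), d=3 → -e2, X_17=(-2, 5, 5)
t=17: X=(-2, 5, 5), d=5 → -e3, X_18=(-2, 5, 4)
t=18: X=(-2, 5, 4), d=4 → +e3, X_19=(-2, 5, 5)
t=19: X=(-2, 5, 5), d=3 → -e2, X_20=(-2, 4, 5)


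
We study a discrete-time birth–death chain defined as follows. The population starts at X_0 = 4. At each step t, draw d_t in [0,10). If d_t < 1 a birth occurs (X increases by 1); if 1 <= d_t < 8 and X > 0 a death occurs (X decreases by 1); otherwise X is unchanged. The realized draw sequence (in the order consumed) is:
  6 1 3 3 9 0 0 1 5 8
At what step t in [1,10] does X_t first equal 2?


t=0: X=4, d=6 → death, X_1=3
t=1: X=3, d=1 → death, X_2=2
t=2: X=2, d=3 → death, X_3=1
t=3: X=1, d=3 → death, X_4=0
t=4: X=0, d=9 → hold, X_5=0
t=5: X=0, d=0 → birth, X_6=1
t=6: X=1, d=0 → birth, X_7=2
t=7: X=2, d=1 → death, X_8=1
t=8: X=1, d=5 → death, X_9=0
t=9: X=0, d=8 → hold, X_10=0

2


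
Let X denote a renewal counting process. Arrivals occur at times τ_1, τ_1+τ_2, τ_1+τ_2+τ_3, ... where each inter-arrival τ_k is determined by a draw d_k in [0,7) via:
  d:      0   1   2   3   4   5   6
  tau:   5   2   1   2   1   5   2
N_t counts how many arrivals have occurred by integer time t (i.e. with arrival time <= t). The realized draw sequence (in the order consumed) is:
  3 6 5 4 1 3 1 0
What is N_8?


2

draw d_1=3: τ_1=2, arrival time A_1=2
draw d_2=6: τ_2=2, arrival time A_2=4
draw d_3=5: τ_3=5, arrival time A_3=9
draw d_4=4: τ_4=1, arrival time A_4=10
draw d_5=1: τ_5=2, arrival time A_5=12
draw d_6=3: τ_6=2, arrival time A_6=14
draw d_7=1: τ_7=2, arrival time A_7=16
draw d_8=0: τ_8=5, arrival time A_8=21
N_t over t=0..8: 0:0 1:0 2:1 3:1 4:2 5:2 6:2 7:2 8:2


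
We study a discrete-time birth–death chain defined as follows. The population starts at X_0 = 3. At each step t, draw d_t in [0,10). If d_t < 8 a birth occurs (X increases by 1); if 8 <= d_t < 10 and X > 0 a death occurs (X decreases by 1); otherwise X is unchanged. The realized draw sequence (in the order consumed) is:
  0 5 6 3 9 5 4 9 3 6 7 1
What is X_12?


11

t=0: X=3, d=0 → birth, X_1=4
t=1: X=4, d=5 → birth, X_2=5
t=2: X=5, d=6 → birth, X_3=6
t=3: X=6, d=3 → birth, X_4=7
t=4: X=7, d=9 → death, X_5=6
t=5: X=6, d=5 → birth, X_6=7
t=6: X=7, d=4 → birth, X_7=8
t=7: X=8, d=9 → death, X_8=7
t=8: X=7, d=3 → birth, X_9=8
t=9: X=8, d=6 → birth, X_10=9
t=10: X=9, d=7 → birth, X_11=10
t=11: X=10, d=1 → birth, X_12=11


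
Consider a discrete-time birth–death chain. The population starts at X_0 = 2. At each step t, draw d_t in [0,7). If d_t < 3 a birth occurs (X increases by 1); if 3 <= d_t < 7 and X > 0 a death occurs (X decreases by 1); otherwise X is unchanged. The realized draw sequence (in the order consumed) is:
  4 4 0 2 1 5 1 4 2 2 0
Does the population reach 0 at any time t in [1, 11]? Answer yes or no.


t=0: X=2, d=4 → death, X_1=1
t=1: X=1, d=4 → death, X_2=0
t=2: X=0, d=0 → birth, X_3=1
t=3: X=1, d=2 → birth, X_4=2
t=4: X=2, d=1 → birth, X_5=3
t=5: X=3, d=5 → death, X_6=2
t=6: X=2, d=1 → birth, X_7=3
t=7: X=3, d=4 → death, X_8=2
t=8: X=2, d=2 → birth, X_9=3
t=9: X=3, d=2 → birth, X_10=4
t=10: X=4, d=0 → birth, X_11=5

yes


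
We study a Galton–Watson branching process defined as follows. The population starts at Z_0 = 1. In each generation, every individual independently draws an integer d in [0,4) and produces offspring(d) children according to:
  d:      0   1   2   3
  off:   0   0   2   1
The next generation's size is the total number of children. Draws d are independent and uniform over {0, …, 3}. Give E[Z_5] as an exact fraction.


Outcome values over d=0..3: [0, 0, 2, 1]
Σy = 3, Σy² = 5, M = 4
μ = 3/4 = 3/4,  σ² = 5/4 − (3/4)² = 11/16
E[Z_0] = 1
E[Z_1] = 3/4·E[Z_0] = 3/4
E[Z_2] = 3/4·E[Z_1] = 9/16
E[Z_3] = 3/4·E[Z_2] = 27/64
E[Z_4] = 3/4·E[Z_3] = 81/256
E[Z_5] = 3/4·E[Z_4] = 243/1024

243/1024


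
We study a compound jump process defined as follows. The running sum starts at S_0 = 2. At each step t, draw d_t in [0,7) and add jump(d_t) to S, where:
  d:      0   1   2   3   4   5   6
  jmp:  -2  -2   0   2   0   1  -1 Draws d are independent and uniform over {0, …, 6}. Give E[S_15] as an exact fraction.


-16/7

Outcome values over d=0..6: [-2, -2, 0, 2, 0, 1, -1]
Σy = -2, Σy² = 14, M = 7
μ = -2/7 = -2/7,  σ² = 14/7 − (-2/7)² = 94/49
E[S_15] = 2 + 15·(-2/7) = -16/7


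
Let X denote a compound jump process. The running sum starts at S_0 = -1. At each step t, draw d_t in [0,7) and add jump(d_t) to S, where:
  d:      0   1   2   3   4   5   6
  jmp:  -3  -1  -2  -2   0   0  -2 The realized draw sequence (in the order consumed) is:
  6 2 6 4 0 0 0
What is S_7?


t=0: S=-1, d=6, jump=-2, S_1=-3
t=1: S=-3, d=2, jump=-2, S_2=-5
t=2: S=-5, d=6, jump=-2, S_3=-7
t=3: S=-7, d=4, jump=0, S_4=-7
t=4: S=-7, d=0, jump=-3, S_5=-10
t=5: S=-10, d=0, jump=-3, S_6=-13
t=6: S=-13, d=0, jump=-3, S_7=-16

-16


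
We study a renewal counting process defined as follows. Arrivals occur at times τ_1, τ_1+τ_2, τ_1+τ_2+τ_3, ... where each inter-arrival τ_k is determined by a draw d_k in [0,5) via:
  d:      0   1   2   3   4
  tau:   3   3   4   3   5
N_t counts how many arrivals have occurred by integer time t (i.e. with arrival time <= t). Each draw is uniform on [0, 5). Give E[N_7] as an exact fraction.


Inter-arrival values over d=0..4: [3, 3, 4, 3, 5]
Each d has probability 1/5, so the pmf of τ is: f(3) = 3/5, f(4) = 1/5, f(5) = 1/5
Renewal equation for m(n) = E[N_n]: condition on τ_1 = k (if k <= n, one arrival plus a fresh copy on the remaining n−k steps): m(n) = F(n) + Σ_{k<=n} f(k)·m(n−k), where F(n) = P(τ <= n) and m(0) = 0
m(1) = F(1) = 0
m(2) = F(2) = 0
m(3) = F(3) = 3/5
m(4) = F(4) = 4/5
m(5) = F(5) = 1
m(6) = F(6) + f(3)·m(3) = 1 + 3/5·3/5 = 34/25
m(7) = F(7) + f(3)·m(4) + f(4)·m(3) = 1 + 3/5·4/5 + 1/5·3/5 = 8/5
E[N_7] = m(7) = 8/5

8/5


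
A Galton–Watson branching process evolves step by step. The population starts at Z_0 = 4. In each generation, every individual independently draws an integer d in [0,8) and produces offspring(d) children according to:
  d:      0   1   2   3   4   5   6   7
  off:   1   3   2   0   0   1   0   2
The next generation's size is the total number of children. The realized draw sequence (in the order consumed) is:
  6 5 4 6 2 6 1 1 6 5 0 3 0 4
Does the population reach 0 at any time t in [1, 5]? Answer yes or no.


gen 0: Z_0=4, draws=[6, 5, 4, 6], offspring=[0, 1, 0, 0], Z_1=1
gen 1: Z_1=1, draws=[2], offspring=[2], Z_2=2
gen 2: Z_2=2, draws=[6, 1], offspring=[0, 3], Z_3=3
gen 3: Z_3=3, draws=[1, 6, 5], offspring=[3, 0, 1], Z_4=4
gen 4: Z_4=4, draws=[0, 3, 0, 4], offspring=[1, 0, 1, 0], Z_5=2

no


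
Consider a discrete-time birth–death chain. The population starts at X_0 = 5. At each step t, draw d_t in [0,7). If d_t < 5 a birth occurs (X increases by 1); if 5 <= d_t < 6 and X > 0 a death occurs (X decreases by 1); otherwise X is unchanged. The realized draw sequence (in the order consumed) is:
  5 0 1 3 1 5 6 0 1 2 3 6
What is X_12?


t=0: X=5, d=5 → death, X_1=4
t=1: X=4, d=0 → birth, X_2=5
t=2: X=5, d=1 → birth, X_3=6
t=3: X=6, d=3 → birth, X_4=7
t=4: X=7, d=1 → birth, X_5=8
t=5: X=8, d=5 → death, X_6=7
t=6: X=7, d=6 → hold, X_7=7
t=7: X=7, d=0 → birth, X_8=8
t=8: X=8, d=1 → birth, X_9=9
t=9: X=9, d=2 → birth, X_10=10
t=10: X=10, d=3 → birth, X_11=11
t=11: X=11, d=6 → hold, X_12=11

11


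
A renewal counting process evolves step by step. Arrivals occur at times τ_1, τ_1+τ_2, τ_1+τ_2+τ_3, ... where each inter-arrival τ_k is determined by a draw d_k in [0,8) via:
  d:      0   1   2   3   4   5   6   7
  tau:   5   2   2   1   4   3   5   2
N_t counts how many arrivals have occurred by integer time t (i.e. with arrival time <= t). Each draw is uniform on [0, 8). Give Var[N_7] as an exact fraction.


Inter-arrival values over d=0..7: [5, 2, 2, 1, 4, 3, 5, 2]
Each d has probability 1/8, so the pmf of τ is: f(1) = 1/8, f(2) = 3/8, f(3) = 1/8, f(4) = 1/8, f(5) = 1/4
Let p_n(j) = P(N_n = j), with p_0 = [1]. Condition on τ_1: p_n(0) = P(τ > n), and for j >= 1, p_n(j) = Σ_{k<=n} f(k)·p_{n−k}(j−1)
p_1 = [7/8, 1/8]  (j = 0..1)
p_2 = [1/2, 31/64, 1/64]  (j = 0..2)
p_3 = [3/8, 33/64, 55/512, 1/512]  (j = 0..3)
p_4 = [1/4, 15/32, 67/256, 79/4096, 1/4096]  (j = 0..4)
p_5 = [0, 19/32, 21/64, 307/4096, 103/32768, 1/32768]  (j = 0..5)
p_6 = [0, 27/64, 13/32, 633/4096, 69/4096, 127/262144, 1/262144]  (j = 0..6)
p_7 = [0, 13/64, 133/256, 917/4096, 1641/32768, 869/262144, 151/2097152, 1/2097152]  (j = 0..7)
E[N_7] = Σ j·p_7(j) = 4469337/2097152;  E[N_7²] = Σ j²·p_7(j) = 10869333/2097152
Var[N_7] = 10869333/2097152 − (4469337/2097152)² = 2819670220047/4398046511104

2819670220047/4398046511104


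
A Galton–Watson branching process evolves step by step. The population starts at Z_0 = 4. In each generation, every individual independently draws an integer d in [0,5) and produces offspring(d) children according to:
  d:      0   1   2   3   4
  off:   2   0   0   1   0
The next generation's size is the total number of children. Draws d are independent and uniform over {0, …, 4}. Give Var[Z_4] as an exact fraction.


Outcome values over d=0..4: [2, 0, 0, 1, 0]
Σy = 3, Σy² = 5, M = 5
μ = 3/5 = 3/5,  σ² = 5/5 − (3/5)² = 16/25
V_0 = 0, E_0 = 4
V_1 = 16/25·E_0 + (3/5)²·V_0 = 64/25;  E_1 = 12/5
V_2 = 16/25·E_1 + (3/5)²·V_1 = 1536/625;  E_2 = 36/25
V_3 = 16/25·E_2 + (3/5)²·V_2 = 28224/15625;  E_3 = 108/125
V_4 = 16/25·E_3 + (3/5)²·V_3 = 470016/390625;  E_4 = 324/625

470016/390625


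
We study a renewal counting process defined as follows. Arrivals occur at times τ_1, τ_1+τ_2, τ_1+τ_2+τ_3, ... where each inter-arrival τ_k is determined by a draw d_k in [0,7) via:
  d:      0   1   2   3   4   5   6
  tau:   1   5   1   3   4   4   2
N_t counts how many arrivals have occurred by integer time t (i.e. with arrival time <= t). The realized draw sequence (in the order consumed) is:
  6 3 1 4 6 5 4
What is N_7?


2

draw d_1=6: τ_1=2, arrival time A_1=2
draw d_2=3: τ_2=3, arrival time A_2=5
draw d_3=1: τ_3=5, arrival time A_3=10
draw d_4=4: τ_4=4, arrival time A_4=14
draw d_5=6: τ_5=2, arrival time A_5=16
draw d_6=5: τ_6=4, arrival time A_6=20
draw d_7=4: τ_7=4, arrival time A_7=24
N_t over t=0..7: 0:0 1:0 2:1 3:1 4:1 5:2 6:2 7:2


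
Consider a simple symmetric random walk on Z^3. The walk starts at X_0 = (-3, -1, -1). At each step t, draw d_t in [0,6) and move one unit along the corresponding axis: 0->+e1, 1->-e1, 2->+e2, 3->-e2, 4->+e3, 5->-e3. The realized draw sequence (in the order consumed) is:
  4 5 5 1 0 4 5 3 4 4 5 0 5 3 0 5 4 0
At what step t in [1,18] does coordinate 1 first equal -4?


t=0: X=(-3, -1, -1), d=4 → +e3, X_1=(-3, -1, 0)
t=1: X=(-3, -1, 0), d=5 → -e3, X_2=(-3, -1, -1)
t=2: X=(-3, -1, -1), d=5 → -e3, X_3=(-3, -1, -2)
t=3: X=(-3, -1, -2), d=1 → -e1, X_4=(-4, -1, -2)
t=4: X=(-4, -1, -2), d=0 → +e1, X_5=(-3, -1, -2)
t=5: X=(-3, -1, -2), d=4 → +e3, X_6=(-3, -1, -1)
t=6: X=(-3, -1, -1), d=5 → -e3, X_7=(-3, -1, -2)
t=7: X=(-3, -1, -2), d=3 → -e2, X_8=(-3, -2, -2)
t=8: X=(-3, -2, -2), d=4 → +e3, X_9=(-3, -2, -1)
t=9: X=(-3, -2, -1), d=4 → +e3, X_10=(-3, -2, 0)
t=10: X=(-3, -2, 0), d=5 → -e3, X_11=(-3, -2, -1)
t=11: X=(-3, -2, -1), d=0 → +e1, X_12=(-2, -2, -1)
t=12: X=(-2, -2, -1), d=5 → -e3, X_13=(-2, -2, -2)
t=13: X=(-2, -2, -2), d=3 → -e2, X_14=(-2, -3, -2)
t=14: X=(-2, -3, -2), d=0 → +e1, X_15=(-1, -3, -2)
t=15: X=(-1, -3, -2), d=5 → -e3, X_16=(-1, -3, -3)
t=16: X=(-1, -3, -3), d=4 → +e3, X_17=(-1, -3, -2)
t=17: X=(-1, -3, -2), d=0 → +e1, X_18=(0, -3, -2)

4


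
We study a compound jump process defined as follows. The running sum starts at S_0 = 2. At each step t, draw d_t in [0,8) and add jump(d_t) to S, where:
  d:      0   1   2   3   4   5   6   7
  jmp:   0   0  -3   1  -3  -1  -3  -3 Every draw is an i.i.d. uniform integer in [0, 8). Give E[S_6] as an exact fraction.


Outcome values over d=0..7: [0, 0, -3, 1, -3, -1, -3, -3]
Σy = -12, Σy² = 38, M = 8
μ = -12/8 = -3/2,  σ² = 38/8 − (-3/2)² = 5/2
E[S_6] = 2 + 6·(-3/2) = -7

-7


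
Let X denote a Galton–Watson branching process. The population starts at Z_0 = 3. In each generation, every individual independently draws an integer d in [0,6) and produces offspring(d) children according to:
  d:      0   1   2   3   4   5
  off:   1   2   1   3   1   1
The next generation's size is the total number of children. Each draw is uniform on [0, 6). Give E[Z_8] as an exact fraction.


Outcome values over d=0..5: [1, 2, 1, 3, 1, 1]
Σy = 9, Σy² = 17, M = 6
μ = 9/6 = 3/2,  σ² = 17/6 − (3/2)² = 7/12
E[Z_0] = 3
E[Z_1] = 3/2·E[Z_0] = 9/2
E[Z_2] = 3/2·E[Z_1] = 27/4
E[Z_3] = 3/2·E[Z_2] = 81/8
E[Z_4] = 3/2·E[Z_3] = 243/16
E[Z_5] = 3/2·E[Z_4] = 729/32
E[Z_6] = 3/2·E[Z_5] = 2187/64
E[Z_7] = 3/2·E[Z_6] = 6561/128
E[Z_8] = 3/2·E[Z_7] = 19683/256

19683/256


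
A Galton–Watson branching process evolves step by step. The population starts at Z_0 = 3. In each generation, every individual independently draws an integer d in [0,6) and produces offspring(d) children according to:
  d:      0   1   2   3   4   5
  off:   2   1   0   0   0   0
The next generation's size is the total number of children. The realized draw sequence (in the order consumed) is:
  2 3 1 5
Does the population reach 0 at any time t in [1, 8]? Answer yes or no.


yes

gen 0: Z_0=3, draws=[2, 3, 1], offspring=[0, 0, 1], Z_1=1
gen 1: Z_1=1, draws=[5], offspring=[0], Z_2=0
gen 2: Z_2=0, draws=[], offspring=[], Z_3=0
gen 3: Z_3=0, draws=[], offspring=[], Z_4=0
gen 4: Z_4=0, draws=[], offspring=[], Z_5=0
gen 5: Z_5=0, draws=[], offspring=[], Z_6=0
gen 6: Z_6=0, draws=[], offspring=[], Z_7=0
gen 7: Z_7=0, draws=[], offspring=[], Z_8=0


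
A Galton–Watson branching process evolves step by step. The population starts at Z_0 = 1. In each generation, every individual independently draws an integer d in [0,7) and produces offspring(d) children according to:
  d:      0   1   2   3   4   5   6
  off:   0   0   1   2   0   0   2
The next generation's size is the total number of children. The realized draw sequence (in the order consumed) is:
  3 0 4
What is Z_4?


0

gen 0: Z_0=1, draws=[3], offspring=[2], Z_1=2
gen 1: Z_1=2, draws=[0, 4], offspring=[0, 0], Z_2=0
gen 2: Z_2=0, draws=[], offspring=[], Z_3=0
gen 3: Z_3=0, draws=[], offspring=[], Z_4=0


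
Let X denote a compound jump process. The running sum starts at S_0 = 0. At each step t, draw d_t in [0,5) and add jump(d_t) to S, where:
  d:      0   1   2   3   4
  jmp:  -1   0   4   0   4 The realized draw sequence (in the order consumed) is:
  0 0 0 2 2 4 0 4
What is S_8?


12

t=0: S=0, d=0, jump=-1, S_1=-1
t=1: S=-1, d=0, jump=-1, S_2=-2
t=2: S=-2, d=0, jump=-1, S_3=-3
t=3: S=-3, d=2, jump=4, S_4=1
t=4: S=1, d=2, jump=4, S_5=5
t=5: S=5, d=4, jump=4, S_6=9
t=6: S=9, d=0, jump=-1, S_7=8
t=7: S=8, d=4, jump=4, S_8=12


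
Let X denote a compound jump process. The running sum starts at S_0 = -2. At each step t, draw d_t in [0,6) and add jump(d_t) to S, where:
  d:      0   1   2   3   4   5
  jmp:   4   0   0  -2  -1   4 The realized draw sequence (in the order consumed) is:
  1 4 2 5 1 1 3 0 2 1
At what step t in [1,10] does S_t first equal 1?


t=0: S=-2, d=1, jump=0, S_1=-2
t=1: S=-2, d=4, jump=-1, S_2=-3
t=2: S=-3, d=2, jump=0, S_3=-3
t=3: S=-3, d=5, jump=4, S_4=1
t=4: S=1, d=1, jump=0, S_5=1
t=5: S=1, d=1, jump=0, S_6=1
t=6: S=1, d=3, jump=-2, S_7=-1
t=7: S=-1, d=0, jump=4, S_8=3
t=8: S=3, d=2, jump=0, S_9=3
t=9: S=3, d=1, jump=0, S_10=3

4


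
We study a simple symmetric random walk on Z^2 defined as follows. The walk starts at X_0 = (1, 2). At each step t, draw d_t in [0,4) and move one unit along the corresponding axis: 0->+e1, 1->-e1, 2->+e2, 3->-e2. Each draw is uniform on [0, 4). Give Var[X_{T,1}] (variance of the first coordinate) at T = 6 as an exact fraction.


3

Outcome values over d=0..3: [1, -1, 0, 0]
Σy = 0, Σy² = 2, M = 4
μ = 0/4 = 0,  σ² = 2/4 − (0)² = 1/2
Independent increments: Var[X_6] = 6·σ² = 6·(1/2) = 3


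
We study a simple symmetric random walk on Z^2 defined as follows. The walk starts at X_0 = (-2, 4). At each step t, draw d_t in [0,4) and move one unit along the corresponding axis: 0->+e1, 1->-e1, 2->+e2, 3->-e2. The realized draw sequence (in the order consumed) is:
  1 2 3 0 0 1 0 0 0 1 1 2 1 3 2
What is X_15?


t=0: X=(-2, 4), d=1 → -e1, X_1=(-3, 4)
t=1: X=(-3, 4), d=2 → +e2, X_2=(-3, 5)
t=2: X=(-3, 5), d=3 → -e2, X_3=(-3, 4)
t=3: X=(-3, 4), d=0 → +e1, X_4=(-2, 4)
t=4: X=(-2, 4), d=0 → +e1, X_5=(-1, 4)
t=5: X=(-1, 4), d=1 → -e1, X_6=(-2, 4)
t=6: X=(-2, 4), d=0 → +e1, X_7=(-1, 4)
t=7: X=(-1, 4), d=0 → +e1, X_8=(0, 4)
t=8: X=(0, 4), d=0 → +e1, X_9=(1, 4)
t=9: X=(1, 4), d=1 → -e1, X_10=(0, 4)
t=10: X=(0, 4), d=1 → -e1, X_11=(-1, 4)
t=11: X=(-1, 4), d=2 → +e2, X_12=(-1, 5)
t=12: X=(-1, 5), d=1 → -e1, X_13=(-2, 5)
t=13: X=(-2, 5), d=3 → -e2, X_14=(-2, 4)
t=14: X=(-2, 4), d=2 → +e2, X_15=(-2, 5)

(-2, 5)


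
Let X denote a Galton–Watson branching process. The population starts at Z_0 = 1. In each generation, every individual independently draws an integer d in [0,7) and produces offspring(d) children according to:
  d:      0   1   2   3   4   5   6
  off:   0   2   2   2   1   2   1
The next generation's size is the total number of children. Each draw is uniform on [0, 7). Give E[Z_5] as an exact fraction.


Outcome values over d=0..6: [0, 2, 2, 2, 1, 2, 1]
Σy = 10, Σy² = 18, M = 7
μ = 10/7 = 10/7,  σ² = 18/7 − (10/7)² = 26/49
E[Z_0] = 1
E[Z_1] = 10/7·E[Z_0] = 10/7
E[Z_2] = 10/7·E[Z_1] = 100/49
E[Z_3] = 10/7·E[Z_2] = 1000/343
E[Z_4] = 10/7·E[Z_3] = 10000/2401
E[Z_5] = 10/7·E[Z_4] = 100000/16807

100000/16807


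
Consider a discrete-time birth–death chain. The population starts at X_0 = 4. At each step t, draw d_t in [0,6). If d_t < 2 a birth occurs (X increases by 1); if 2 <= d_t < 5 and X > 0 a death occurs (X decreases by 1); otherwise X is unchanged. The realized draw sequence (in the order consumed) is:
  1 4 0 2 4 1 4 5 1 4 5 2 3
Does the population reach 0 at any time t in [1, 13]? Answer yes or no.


t=0: X=4, d=1 → birth, X_1=5
t=1: X=5, d=4 → death, X_2=4
t=2: X=4, d=0 → birth, X_3=5
t=3: X=5, d=2 → death, X_4=4
t=4: X=4, d=4 → death, X_5=3
t=5: X=3, d=1 → birth, X_6=4
t=6: X=4, d=4 → death, X_7=3
t=7: X=3, d=5 → hold, X_8=3
t=8: X=3, d=1 → birth, X_9=4
t=9: X=4, d=4 → death, X_10=3
t=10: X=3, d=5 → hold, X_11=3
t=11: X=3, d=2 → death, X_12=2
t=12: X=2, d=3 → death, X_13=1

no


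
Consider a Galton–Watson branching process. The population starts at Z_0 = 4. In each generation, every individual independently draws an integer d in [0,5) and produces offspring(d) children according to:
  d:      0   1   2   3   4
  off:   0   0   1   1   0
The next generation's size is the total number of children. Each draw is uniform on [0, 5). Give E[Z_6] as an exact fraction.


256/15625

Outcome values over d=0..4: [0, 0, 1, 1, 0]
Σy = 2, Σy² = 2, M = 5
μ = 2/5 = 2/5,  σ² = 2/5 − (2/5)² = 6/25
E[Z_0] = 4
E[Z_1] = 2/5·E[Z_0] = 8/5
E[Z_2] = 2/5·E[Z_1] = 16/25
E[Z_3] = 2/5·E[Z_2] = 32/125
E[Z_4] = 2/5·E[Z_3] = 64/625
E[Z_5] = 2/5·E[Z_4] = 128/3125
E[Z_6] = 2/5·E[Z_5] = 256/15625


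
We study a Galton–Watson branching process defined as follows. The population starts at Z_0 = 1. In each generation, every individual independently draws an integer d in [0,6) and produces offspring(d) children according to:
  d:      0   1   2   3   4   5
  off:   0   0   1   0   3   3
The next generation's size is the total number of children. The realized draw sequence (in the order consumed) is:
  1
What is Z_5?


0

gen 0: Z_0=1, draws=[1], offspring=[0], Z_1=0
gen 1: Z_1=0, draws=[], offspring=[], Z_2=0
gen 2: Z_2=0, draws=[], offspring=[], Z_3=0
gen 3: Z_3=0, draws=[], offspring=[], Z_4=0
gen 4: Z_4=0, draws=[], offspring=[], Z_5=0


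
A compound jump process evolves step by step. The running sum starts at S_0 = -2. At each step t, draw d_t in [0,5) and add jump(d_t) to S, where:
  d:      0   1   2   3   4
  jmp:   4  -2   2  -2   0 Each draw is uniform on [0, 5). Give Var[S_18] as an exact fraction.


Outcome values over d=0..4: [4, -2, 2, -2, 0]
Σy = 2, Σy² = 28, M = 5
μ = 2/5 = 2/5,  σ² = 28/5 − (2/5)² = 136/25
Independent increments: Var[S_18] = 18·σ² = 18·(136/25) = 2448/25

2448/25


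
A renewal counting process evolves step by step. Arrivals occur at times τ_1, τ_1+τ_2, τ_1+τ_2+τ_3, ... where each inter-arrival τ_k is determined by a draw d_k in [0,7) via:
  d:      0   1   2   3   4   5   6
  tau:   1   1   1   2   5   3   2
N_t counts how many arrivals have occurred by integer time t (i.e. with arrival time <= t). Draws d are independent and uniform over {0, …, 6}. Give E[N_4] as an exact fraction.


4225/2401

Inter-arrival values over d=0..6: [1, 1, 1, 2, 5, 3, 2]
Each d has probability 1/7, so the pmf of τ is: f(1) = 3/7, f(2) = 2/7, f(3) = 1/7, f(5) = 1/7
Renewal equation for m(n) = E[N_n]: condition on τ_1 = k (if k <= n, one arrival plus a fresh copy on the remaining n−k steps): m(n) = F(n) + Σ_{k<=n} f(k)·m(n−k), where F(n) = P(τ <= n) and m(0) = 0
m(1) = F(1) = 3/7
m(2) = F(2) + f(1)·m(1) = 5/7 + 3/7·3/7 = 44/49
m(3) = F(3) + f(1)·m(2) + f(2)·m(1) = 6/7 + 3/7·44/49 + 2/7·3/7 = 468/343
m(4) = F(4) + f(1)·m(3) + f(2)·m(2) + f(3)·m(1) = 6/7 + 3/7·468/343 + 2/7·44/49 + 1/7·3/7 = 4225/2401
E[N_4] = m(4) = 4225/2401


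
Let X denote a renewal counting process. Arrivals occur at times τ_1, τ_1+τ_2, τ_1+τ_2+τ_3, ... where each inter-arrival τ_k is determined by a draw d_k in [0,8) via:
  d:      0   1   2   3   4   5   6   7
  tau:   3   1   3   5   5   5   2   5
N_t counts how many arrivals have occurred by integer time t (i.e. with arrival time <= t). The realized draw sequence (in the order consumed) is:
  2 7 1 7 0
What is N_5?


draw d_1=2: τ_1=3, arrival time A_1=3
draw d_2=7: τ_2=5, arrival time A_2=8
draw d_3=1: τ_3=1, arrival time A_3=9
draw d_4=7: τ_4=5, arrival time A_4=14
draw d_5=0: τ_5=3, arrival time A_5=17
N_t over t=0..5: 0:0 1:0 2:0 3:1 4:1 5:1

1


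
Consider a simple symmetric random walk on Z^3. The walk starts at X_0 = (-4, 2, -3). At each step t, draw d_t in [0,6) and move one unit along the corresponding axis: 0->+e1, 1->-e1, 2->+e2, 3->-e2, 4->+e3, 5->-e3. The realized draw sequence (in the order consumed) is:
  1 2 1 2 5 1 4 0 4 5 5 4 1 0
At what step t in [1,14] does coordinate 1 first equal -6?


3

t=0: X=(-4, 2, -3), d=1 → -e1, X_1=(-5, 2, -3)
t=1: X=(-5, 2, -3), d=2 → +e2, X_2=(-5, 3, -3)
t=2: X=(-5, 3, -3), d=1 → -e1, X_3=(-6, 3, -3)
t=3: X=(-6, 3, -3), d=2 → +e2, X_4=(-6, 4, -3)
t=4: X=(-6, 4, -3), d=5 → -e3, X_5=(-6, 4, -4)
t=5: X=(-6, 4, -4), d=1 → -e1, X_6=(-7, 4, -4)
t=6: X=(-7, 4, -4), d=4 → +e3, X_7=(-7, 4, -3)
t=7: X=(-7, 4, -3), d=0 → +e1, X_8=(-6, 4, -3)
t=8: X=(-6, 4, -3), d=4 → +e3, X_9=(-6, 4, -2)
t=9: X=(-6, 4, -2), d=5 → -e3, X_10=(-6, 4, -3)
t=10: X=(-6, 4, -3), d=5 → -e3, X_11=(-6, 4, -4)
t=11: X=(-6, 4, -4), d=4 → +e3, X_12=(-6, 4, -3)
t=12: X=(-6, 4, -3), d=1 → -e1, X_13=(-7, 4, -3)
t=13: X=(-7, 4, -3), d=0 → +e1, X_14=(-6, 4, -3)


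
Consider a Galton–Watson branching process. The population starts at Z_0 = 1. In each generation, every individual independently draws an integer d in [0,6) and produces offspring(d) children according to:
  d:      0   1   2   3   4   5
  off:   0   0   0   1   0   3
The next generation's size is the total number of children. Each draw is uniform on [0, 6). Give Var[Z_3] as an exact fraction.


836/729

Outcome values over d=0..5: [0, 0, 0, 1, 0, 3]
Σy = 4, Σy² = 10, M = 6
μ = 4/6 = 2/3,  σ² = 10/6 − (2/3)² = 11/9
V_0 = 0, E_0 = 1
V_1 = 11/9·E_0 + (2/3)²·V_0 = 11/9;  E_1 = 2/3
V_2 = 11/9·E_1 + (2/3)²·V_1 = 110/81;  E_2 = 4/9
V_3 = 11/9·E_2 + (2/3)²·V_2 = 836/729;  E_3 = 8/27


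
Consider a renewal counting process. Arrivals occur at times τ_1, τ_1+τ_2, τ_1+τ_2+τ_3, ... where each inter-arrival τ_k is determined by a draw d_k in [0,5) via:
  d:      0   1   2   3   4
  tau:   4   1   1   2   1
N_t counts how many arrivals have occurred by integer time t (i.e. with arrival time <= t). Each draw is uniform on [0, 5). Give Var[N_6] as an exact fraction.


372734564/244140625

Inter-arrival values over d=0..4: [4, 1, 1, 2, 1]
Each d has probability 1/5, so the pmf of τ is: f(1) = 3/5, f(2) = 1/5, f(4) = 1/5
Let p_n(j) = P(N_n = j), with p_0 = [1]. Condition on τ_1: p_n(0) = P(τ > n), and for j >= 1, p_n(j) = Σ_{k<=n} f(k)·p_{n−k}(j−1)
p_1 = [2/5, 3/5]  (j = 0..1)
p_2 = [1/5, 11/25, 9/25]  (j = 0..2)
p_3 = [1/5, 1/5, 48/125, 27/125]  (j = 0..3)
p_4 = [0, 9/25, 26/125, 189/625, 81/625]  (j = 0..4)
p_5 = [0, 3/25, 47/125, 126/625, 702/3125, 243/3125]  (j = 0..5)
p_6 = [0, 1/25, 29/125, 212/625, 567/3125, 2511/15625, 729/15625]  (j = 0..6)
E[N_6] = Σ j·p_6(j) = 52044/15625;  E[N_6²] = Σ j²·p_6(j) = 197204/15625
Var[N_6] = 197204/15625 − (52044/15625)² = 372734564/244140625
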